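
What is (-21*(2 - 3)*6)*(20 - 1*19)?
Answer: 126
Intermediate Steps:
(-21*(2 - 3)*6)*(20 - 1*19) = (-(-21)*6)*(20 - 19) = -21*(-6)*1 = 126*1 = 126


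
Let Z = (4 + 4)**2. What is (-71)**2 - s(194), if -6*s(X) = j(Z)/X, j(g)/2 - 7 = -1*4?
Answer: 977955/194 ≈ 5041.0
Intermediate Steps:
Z = 64 (Z = 8**2 = 64)
j(g) = 6 (j(g) = 14 + 2*(-1*4) = 14 + 2*(-4) = 14 - 8 = 6)
s(X) = -1/X
(-71)**2 - s(194) = (-71)**2 - (-1)/194 = 5041 - (-1)/194 = 5041 - 1*(-1/194) = 5041 + 1/194 = 977955/194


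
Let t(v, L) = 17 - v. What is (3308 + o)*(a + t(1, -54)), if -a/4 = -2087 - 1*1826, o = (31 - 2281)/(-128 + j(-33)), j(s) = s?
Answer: 8379841784/161 ≈ 5.2049e+7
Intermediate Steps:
o = 2250/161 (o = (31 - 2281)/(-128 - 33) = -2250/(-161) = -2250*(-1/161) = 2250/161 ≈ 13.975)
a = 15652 (a = -4*(-2087 - 1*1826) = -4*(-2087 - 1826) = -4*(-3913) = 15652)
(3308 + o)*(a + t(1, -54)) = (3308 + 2250/161)*(15652 + (17 - 1*1)) = 534838*(15652 + (17 - 1))/161 = 534838*(15652 + 16)/161 = (534838/161)*15668 = 8379841784/161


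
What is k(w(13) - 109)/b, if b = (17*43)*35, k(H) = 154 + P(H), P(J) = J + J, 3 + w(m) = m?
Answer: -44/25585 ≈ -0.0017198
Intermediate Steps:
w(m) = -3 + m
P(J) = 2*J
k(H) = 154 + 2*H
b = 25585 (b = 731*35 = 25585)
k(w(13) - 109)/b = (154 + 2*((-3 + 13) - 109))/25585 = (154 + 2*(10 - 109))*(1/25585) = (154 + 2*(-99))*(1/25585) = (154 - 198)*(1/25585) = -44*1/25585 = -44/25585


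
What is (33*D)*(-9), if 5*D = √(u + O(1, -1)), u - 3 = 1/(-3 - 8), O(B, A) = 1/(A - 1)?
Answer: -27*√1166/10 ≈ -92.196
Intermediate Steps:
O(B, A) = 1/(-1 + A)
u = 32/11 (u = 3 + 1/(-3 - 8) = 3 + 1/(-11) = 3 - 1/11 = 32/11 ≈ 2.9091)
D = √1166/110 (D = √(32/11 + 1/(-1 - 1))/5 = √(32/11 + 1/(-2))/5 = √(32/11 - ½)/5 = √(53/22)/5 = (√1166/22)/5 = √1166/110 ≈ 0.31042)
(33*D)*(-9) = (33*(√1166/110))*(-9) = (3*√1166/10)*(-9) = -27*√1166/10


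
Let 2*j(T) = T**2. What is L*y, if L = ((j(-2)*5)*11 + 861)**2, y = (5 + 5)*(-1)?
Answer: -9428410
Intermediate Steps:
j(T) = T**2/2
y = -10 (y = 10*(-1) = -10)
L = 942841 (L = ((((1/2)*(-2)**2)*5)*11 + 861)**2 = ((((1/2)*4)*5)*11 + 861)**2 = ((2*5)*11 + 861)**2 = (10*11 + 861)**2 = (110 + 861)**2 = 971**2 = 942841)
L*y = 942841*(-10) = -9428410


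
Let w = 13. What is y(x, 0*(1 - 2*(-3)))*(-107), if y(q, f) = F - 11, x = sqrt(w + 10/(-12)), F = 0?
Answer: 1177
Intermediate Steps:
x = sqrt(438)/6 (x = sqrt(13 + 10/(-12)) = sqrt(13 + 10*(-1/12)) = sqrt(13 - 5/6) = sqrt(73/6) = sqrt(438)/6 ≈ 3.4881)
y(q, f) = -11 (y(q, f) = 0 - 11 = -11)
y(x, 0*(1 - 2*(-3)))*(-107) = -11*(-107) = 1177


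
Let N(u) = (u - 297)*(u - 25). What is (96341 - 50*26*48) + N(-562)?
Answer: 538174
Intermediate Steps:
N(u) = (-297 + u)*(-25 + u)
(96341 - 50*26*48) + N(-562) = (96341 - 50*26*48) + (7425 + (-562)² - 322*(-562)) = (96341 - 1300*48) + (7425 + 315844 + 180964) = (96341 - 62400) + 504233 = 33941 + 504233 = 538174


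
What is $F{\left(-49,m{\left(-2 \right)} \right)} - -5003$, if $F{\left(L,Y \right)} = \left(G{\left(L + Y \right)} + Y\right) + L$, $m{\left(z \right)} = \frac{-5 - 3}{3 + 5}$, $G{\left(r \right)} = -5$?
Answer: $4948$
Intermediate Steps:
$m{\left(z \right)} = -1$ ($m{\left(z \right)} = - \frac{8}{8} = \left(-8\right) \frac{1}{8} = -1$)
$F{\left(L,Y \right)} = -5 + L + Y$ ($F{\left(L,Y \right)} = \left(-5 + Y\right) + L = -5 + L + Y$)
$F{\left(-49,m{\left(-2 \right)} \right)} - -5003 = \left(-5 - 49 - 1\right) - -5003 = -55 + 5003 = 4948$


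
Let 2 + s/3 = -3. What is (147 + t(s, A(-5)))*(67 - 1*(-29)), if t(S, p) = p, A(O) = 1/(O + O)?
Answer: 70512/5 ≈ 14102.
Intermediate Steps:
s = -15 (s = -6 + 3*(-3) = -6 - 9 = -15)
A(O) = 1/(2*O)
(147 + t(s, A(-5)))*(67 - 1*(-29)) = (147 + (½)/(-5))*(67 - 1*(-29)) = (147 + (½)*(-⅕))*(67 + 29) = (147 - ⅒)*96 = (1469/10)*96 = 70512/5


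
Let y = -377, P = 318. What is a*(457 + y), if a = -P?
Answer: -25440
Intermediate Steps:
a = -318 (a = -1*318 = -318)
a*(457 + y) = -318*(457 - 377) = -318*80 = -25440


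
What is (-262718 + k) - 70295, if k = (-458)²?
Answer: -123249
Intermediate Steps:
k = 209764
(-262718 + k) - 70295 = (-262718 + 209764) - 70295 = -52954 - 70295 = -123249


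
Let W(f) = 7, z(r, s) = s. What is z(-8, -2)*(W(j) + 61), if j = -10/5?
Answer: -136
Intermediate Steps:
j = -2 (j = -10*⅕ = -2)
z(-8, -2)*(W(j) + 61) = -2*(7 + 61) = -2*68 = -136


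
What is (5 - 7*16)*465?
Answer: -49755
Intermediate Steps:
(5 - 7*16)*465 = (5 - 112)*465 = -107*465 = -49755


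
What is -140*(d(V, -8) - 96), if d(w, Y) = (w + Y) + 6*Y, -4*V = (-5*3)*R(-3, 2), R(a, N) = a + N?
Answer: 21805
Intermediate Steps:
R(a, N) = N + a
V = -15/4 (V = -(-5*3)*(2 - 3)/4 = -(-15)*(-1)/4 = -¼*15 = -15/4 ≈ -3.7500)
d(w, Y) = w + 7*Y (d(w, Y) = (Y + w) + 6*Y = w + 7*Y)
-140*(d(V, -8) - 96) = -140*((-15/4 + 7*(-8)) - 96) = -140*((-15/4 - 56) - 96) = -140*(-239/4 - 96) = -140*(-623/4) = 21805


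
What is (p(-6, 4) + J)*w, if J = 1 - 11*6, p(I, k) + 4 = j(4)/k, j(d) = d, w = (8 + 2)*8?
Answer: -5440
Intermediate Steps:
w = 80 (w = 10*8 = 80)
p(I, k) = -4 + 4/k
J = -65 (J = 1 - 66 = -65)
(p(-6, 4) + J)*w = ((-4 + 4/4) - 65)*80 = ((-4 + 4*(¼)) - 65)*80 = ((-4 + 1) - 65)*80 = (-3 - 65)*80 = -68*80 = -5440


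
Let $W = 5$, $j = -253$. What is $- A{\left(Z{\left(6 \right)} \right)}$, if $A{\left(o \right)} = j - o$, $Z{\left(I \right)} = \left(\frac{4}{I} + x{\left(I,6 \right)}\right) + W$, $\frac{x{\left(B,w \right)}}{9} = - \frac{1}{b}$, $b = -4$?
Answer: $\frac{3131}{12} \approx 260.92$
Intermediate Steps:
$x{\left(B,w \right)} = \frac{9}{4}$ ($x{\left(B,w \right)} = 9 \left(- \frac{1}{-4}\right) = 9 \left(\left(-1\right) \left(- \frac{1}{4}\right)\right) = 9 \cdot \frac{1}{4} = \frac{9}{4}$)
$Z{\left(I \right)} = \frac{29}{4} + \frac{4}{I}$ ($Z{\left(I \right)} = \left(\frac{4}{I} + \frac{9}{4}\right) + 5 = \left(\frac{9}{4} + \frac{4}{I}\right) + 5 = \frac{29}{4} + \frac{4}{I}$)
$A{\left(o \right)} = -253 - o$
$- A{\left(Z{\left(6 \right)} \right)} = - (-253 - \left(\frac{29}{4} + \frac{4}{6}\right)) = - (-253 - \left(\frac{29}{4} + 4 \cdot \frac{1}{6}\right)) = - (-253 - \left(\frac{29}{4} + \frac{2}{3}\right)) = - (-253 - \frac{95}{12}) = \left(-1\right) \left(- \frac{3131}{12}\right) = \frac{3131}{12}$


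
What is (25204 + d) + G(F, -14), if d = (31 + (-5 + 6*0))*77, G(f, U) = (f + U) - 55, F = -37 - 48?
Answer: 27052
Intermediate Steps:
F = -85
G(f, U) = -55 + U + f (G(f, U) = (U + f) - 55 = -55 + U + f)
d = 2002 (d = (31 + (-5 + 0))*77 = (31 - 5)*77 = 26*77 = 2002)
(25204 + d) + G(F, -14) = (25204 + 2002) + (-55 - 14 - 85) = 27206 - 154 = 27052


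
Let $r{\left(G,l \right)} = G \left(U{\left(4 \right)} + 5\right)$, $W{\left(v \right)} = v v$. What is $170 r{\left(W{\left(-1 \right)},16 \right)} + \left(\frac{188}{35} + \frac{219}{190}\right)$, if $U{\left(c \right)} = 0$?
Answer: $\frac{1139177}{1330} \approx 856.52$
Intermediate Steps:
$W{\left(v \right)} = v^{2}$
$r{\left(G,l \right)} = 5 G$ ($r{\left(G,l \right)} = G \left(0 + 5\right) = G 5 = 5 G$)
$170 r{\left(W{\left(-1 \right)},16 \right)} + \left(\frac{188}{35} + \frac{219}{190}\right) = 170 \cdot 5 \left(-1\right)^{2} + \left(\frac{188}{35} + \frac{219}{190}\right) = 170 \cdot 5 \cdot 1 + \left(188 \cdot \frac{1}{35} + 219 \cdot \frac{1}{190}\right) = 170 \cdot 5 + \left(\frac{188}{35} + \frac{219}{190}\right) = 850 + \frac{8677}{1330} = \frac{1139177}{1330}$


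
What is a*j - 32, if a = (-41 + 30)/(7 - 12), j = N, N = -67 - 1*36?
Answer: -1293/5 ≈ -258.60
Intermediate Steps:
N = -103 (N = -67 - 36 = -103)
j = -103
a = 11/5 (a = -11/(-5) = -11*(-⅕) = 11/5 ≈ 2.2000)
a*j - 32 = (11/5)*(-103) - 32 = -1133/5 - 32 = -1293/5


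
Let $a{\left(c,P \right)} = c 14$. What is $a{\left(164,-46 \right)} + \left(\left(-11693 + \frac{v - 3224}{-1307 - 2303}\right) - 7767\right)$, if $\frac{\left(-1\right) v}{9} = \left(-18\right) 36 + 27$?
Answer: $- \frac{12392881}{722} \approx -17165.0$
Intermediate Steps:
$a{\left(c,P \right)} = 14 c$
$v = 5589$ ($v = - 9 \left(\left(-18\right) 36 + 27\right) = - 9 \left(-648 + 27\right) = \left(-9\right) \left(-621\right) = 5589$)
$a{\left(164,-46 \right)} + \left(\left(-11693 + \frac{v - 3224}{-1307 - 2303}\right) - 7767\right) = 14 \cdot 164 - \left(19460 - \frac{5589 - 3224}{-1307 - 2303}\right) = 2296 - \left(19460 + \frac{473}{722}\right) = 2296 + \left(\left(-11693 + 2365 \left(- \frac{1}{3610}\right)\right) - 7767\right) = 2296 - \frac{14050593}{722} = - \frac{12392881}{722}$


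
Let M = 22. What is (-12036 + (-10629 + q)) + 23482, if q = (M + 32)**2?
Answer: 3733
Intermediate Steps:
q = 2916 (q = (22 + 32)**2 = 54**2 = 2916)
(-12036 + (-10629 + q)) + 23482 = (-12036 + (-10629 + 2916)) + 23482 = (-12036 - 7713) + 23482 = -19749 + 23482 = 3733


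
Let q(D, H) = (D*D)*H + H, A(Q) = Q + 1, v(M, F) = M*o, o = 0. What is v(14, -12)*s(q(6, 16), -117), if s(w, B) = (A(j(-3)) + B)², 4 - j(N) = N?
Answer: 0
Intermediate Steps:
j(N) = 4 - N
v(M, F) = 0 (v(M, F) = M*0 = 0)
A(Q) = 1 + Q
q(D, H) = H + H*D² (q(D, H) = D²*H + H = H*D² + H = H + H*D²)
s(w, B) = (8 + B)² (s(w, B) = ((1 + (4 - 1*(-3))) + B)² = ((1 + (4 + 3)) + B)² = ((1 + 7) + B)² = (8 + B)²)
v(14, -12)*s(q(6, 16), -117) = 0*(8 - 117)² = 0*(-109)² = 0*11881 = 0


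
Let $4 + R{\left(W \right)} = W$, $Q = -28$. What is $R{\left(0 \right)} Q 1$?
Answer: $112$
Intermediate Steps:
$R{\left(W \right)} = -4 + W$
$R{\left(0 \right)} Q 1 = \left(-4 + 0\right) \left(-28\right) 1 = \left(-4\right) \left(-28\right) 1 = 112 \cdot 1 = 112$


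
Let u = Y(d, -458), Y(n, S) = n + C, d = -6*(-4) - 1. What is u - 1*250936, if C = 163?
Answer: -250750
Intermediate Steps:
d = 23 (d = 24 - 1 = 23)
Y(n, S) = 163 + n (Y(n, S) = n + 163 = 163 + n)
u = 186 (u = 163 + 23 = 186)
u - 1*250936 = 186 - 1*250936 = 186 - 250936 = -250750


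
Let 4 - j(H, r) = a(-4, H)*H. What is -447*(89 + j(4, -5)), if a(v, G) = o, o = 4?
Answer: -34419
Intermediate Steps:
a(v, G) = 4
j(H, r) = 4 - 4*H
-447*(89 + j(4, -5)) = -447*(89 + (4 - 4*4)) = -447*(89 + (4 - 16)) = -447*(89 - 12) = -447*77 = -34419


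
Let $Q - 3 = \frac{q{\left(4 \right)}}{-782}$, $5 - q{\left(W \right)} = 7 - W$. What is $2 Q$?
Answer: $\frac{2344}{391} \approx 5.9949$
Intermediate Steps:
$q{\left(W \right)} = -2 + W$ ($q{\left(W \right)} = 5 - \left(7 - W\right) = 5 + \left(-7 + W\right) = -2 + W$)
$Q = \frac{1172}{391}$ ($Q = 3 + \frac{-2 + 4}{-782} = 3 + 2 \left(- \frac{1}{782}\right) = 3 - \frac{1}{391} = \frac{1172}{391} \approx 2.9974$)
$2 Q = 2 \cdot \frac{1172}{391} = \frac{2344}{391}$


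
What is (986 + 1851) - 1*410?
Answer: 2427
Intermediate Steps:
(986 + 1851) - 1*410 = 2837 - 410 = 2427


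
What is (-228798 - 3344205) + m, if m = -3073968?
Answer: -6646971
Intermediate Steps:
(-228798 - 3344205) + m = (-228798 - 3344205) - 3073968 = -3573003 - 3073968 = -6646971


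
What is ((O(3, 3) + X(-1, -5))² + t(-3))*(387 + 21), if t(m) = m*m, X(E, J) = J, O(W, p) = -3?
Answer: 29784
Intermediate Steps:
t(m) = m²
((O(3, 3) + X(-1, -5))² + t(-3))*(387 + 21) = ((-3 - 5)² + (-3)²)*(387 + 21) = ((-8)² + 9)*408 = (64 + 9)*408 = 73*408 = 29784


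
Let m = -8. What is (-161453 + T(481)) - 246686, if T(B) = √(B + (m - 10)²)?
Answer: -408139 + √805 ≈ -4.0811e+5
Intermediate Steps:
T(B) = √(324 + B) (T(B) = √(B + (-8 - 10)²) = √(B + (-18)²) = √(B + 324) = √(324 + B))
(-161453 + T(481)) - 246686 = (-161453 + √(324 + 481)) - 246686 = (-161453 + √805) - 246686 = -408139 + √805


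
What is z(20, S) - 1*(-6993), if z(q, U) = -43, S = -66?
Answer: 6950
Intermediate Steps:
z(20, S) - 1*(-6993) = -43 - 1*(-6993) = -43 + 6993 = 6950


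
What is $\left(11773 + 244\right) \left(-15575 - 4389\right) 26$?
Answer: $-6237592088$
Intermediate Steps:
$\left(11773 + 244\right) \left(-15575 - 4389\right) 26 = 12017 \left(-19964\right) 26 = \left(-239907388\right) 26 = -6237592088$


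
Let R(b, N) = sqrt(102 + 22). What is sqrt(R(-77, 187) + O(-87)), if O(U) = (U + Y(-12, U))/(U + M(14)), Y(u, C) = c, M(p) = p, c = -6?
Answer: sqrt(6789 + 10658*sqrt(31))/73 ≈ 3.5227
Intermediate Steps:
Y(u, C) = -6
O(U) = (-6 + U)/(14 + U) (O(U) = (U - 6)/(U + 14) = (-6 + U)/(14 + U))
R(b, N) = 2*sqrt(31) (R(b, N) = sqrt(124) = 2*sqrt(31))
sqrt(R(-77, 187) + O(-87)) = sqrt(2*sqrt(31) + (-6 - 87)/(14 - 87)) = sqrt(2*sqrt(31) - 93/(-73)) = sqrt(2*sqrt(31) - 1/73*(-93)) = sqrt(2*sqrt(31) + 93/73) = sqrt(93/73 + 2*sqrt(31))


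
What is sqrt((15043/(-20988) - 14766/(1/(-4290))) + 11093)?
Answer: sqrt(775239347646863)/3498 ≈ 7959.7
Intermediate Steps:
sqrt((15043/(-20988) - 14766/(1/(-4290))) + 11093) = sqrt((15043*(-1/20988) - 14766/(-1/4290)) + 11093) = sqrt((-15043/20988 - 14766*(-4290)) + 11093) = sqrt((-15043/20988 + 63346140) + 11093) = sqrt(1329508771277/20988 + 11093) = sqrt(1329741591161/20988) = sqrt(775239347646863)/3498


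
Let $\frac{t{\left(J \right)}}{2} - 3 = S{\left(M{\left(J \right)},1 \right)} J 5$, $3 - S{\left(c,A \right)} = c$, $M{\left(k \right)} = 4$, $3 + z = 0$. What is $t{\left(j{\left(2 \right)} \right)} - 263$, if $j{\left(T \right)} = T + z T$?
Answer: $-217$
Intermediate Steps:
$z = -3$ ($z = -3 + 0 = -3$)
$S{\left(c,A \right)} = 3 - c$
$j{\left(T \right)} = - 2 T$ ($j{\left(T \right)} = T - 3 T = - 2 T$)
$t{\left(J \right)} = 6 - 10 J$ ($t{\left(J \right)} = 6 + 2 \left(3 - 4\right) J 5 = 6 + 2 - J 5 = 6 + 2 \left(- 5 J\right) = 6 - 10 J$)
$t{\left(j{\left(2 \right)} \right)} - 263 = \left(6 - 10 \left(\left(-2\right) 2\right)\right) - 263 = \left(6 - -40\right) - 263 = \left(6 + 40\right) - 263 = 46 - 263 = -217$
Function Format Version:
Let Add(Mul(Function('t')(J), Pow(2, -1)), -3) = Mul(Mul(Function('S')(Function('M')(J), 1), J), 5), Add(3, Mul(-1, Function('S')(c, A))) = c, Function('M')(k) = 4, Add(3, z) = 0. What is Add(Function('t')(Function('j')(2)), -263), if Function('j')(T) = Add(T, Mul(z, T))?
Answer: -217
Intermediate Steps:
z = -3 (z = Add(-3, 0) = -3)
Function('S')(c, A) = Add(3, Mul(-1, c))
Function('j')(T) = Mul(-2, T) (Function('j')(T) = Add(T, Mul(-3, T)) = Mul(-2, T))
Function('t')(J) = Add(6, Mul(-10, J)) (Function('t')(J) = Add(6, Mul(2, Mul(Mul(Add(3, Mul(-1, 4)), J), 5))) = Add(6, Mul(2, Mul(Mul(Add(3, -4), J), 5))) = Add(6, Mul(2, Mul(Mul(-1, J), 5))) = Add(6, Mul(2, Mul(-5, J))) = Add(6, Mul(-10, J)))
Add(Function('t')(Function('j')(2)), -263) = Add(Add(6, Mul(-10, Mul(-2, 2))), -263) = Add(Add(6, Mul(-10, -4)), -263) = Add(Add(6, 40), -263) = Add(46, -263) = -217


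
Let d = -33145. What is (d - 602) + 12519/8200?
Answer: -276712881/8200 ≈ -33746.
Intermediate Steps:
(d - 602) + 12519/8200 = (-33145 - 602) + 12519/8200 = -33747 + 12519*(1/8200) = -33747 + 12519/8200 = -276712881/8200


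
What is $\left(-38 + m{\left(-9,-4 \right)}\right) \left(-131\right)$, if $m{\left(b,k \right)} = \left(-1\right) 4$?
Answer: $5502$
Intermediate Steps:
$m{\left(b,k \right)} = -4$
$\left(-38 + m{\left(-9,-4 \right)}\right) \left(-131\right) = \left(-38 - 4\right) \left(-131\right) = \left(-42\right) \left(-131\right) = 5502$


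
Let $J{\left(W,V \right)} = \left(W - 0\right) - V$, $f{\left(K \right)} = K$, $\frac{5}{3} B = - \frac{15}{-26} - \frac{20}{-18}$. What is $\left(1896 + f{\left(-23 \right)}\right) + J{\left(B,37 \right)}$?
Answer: $\frac{143287}{78} \approx 1837.0$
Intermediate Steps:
$B = \frac{79}{78}$ ($B = \frac{3 \left(- \frac{15}{-26} - \frac{20}{-18}\right)}{5} = \frac{3 \left(\left(-15\right) \left(- \frac{1}{26}\right) - - \frac{10}{9}\right)}{5} = \frac{3 \left(\frac{15}{26} + \frac{10}{9}\right)}{5} = \frac{3}{5} \cdot \frac{395}{234} = \frac{79}{78} \approx 1.0128$)
$J{\left(W,V \right)} = W - V$ ($J{\left(W,V \right)} = \left(W + 0\right) - V = W - V$)
$\left(1896 + f{\left(-23 \right)}\right) + J{\left(B,37 \right)} = \left(1896 - 23\right) + \left(\frac{79}{78} - 37\right) = 1873 + \left(\frac{79}{78} - 37\right) = 1873 - \frac{2807}{78} = \frac{143287}{78}$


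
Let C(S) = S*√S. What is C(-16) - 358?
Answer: -358 - 64*I ≈ -358.0 - 64.0*I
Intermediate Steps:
C(S) = S^(3/2)
C(-16) - 358 = (-16)^(3/2) - 358 = -64*I - 358 = -358 - 64*I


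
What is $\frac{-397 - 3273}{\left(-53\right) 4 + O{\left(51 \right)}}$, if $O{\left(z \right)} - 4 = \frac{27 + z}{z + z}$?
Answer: $\frac{62390}{3523} \approx 17.709$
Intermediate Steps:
$O{\left(z \right)} = 4 + \frac{27 + z}{2 z}$ ($O{\left(z \right)} = 4 + \frac{27 + z}{z + z} = 4 + \frac{27 + z}{2 z}$)
$\frac{-397 - 3273}{\left(-53\right) 4 + O{\left(51 \right)}} = \frac{-397 - 3273}{\left(-53\right) 4 + \frac{9 \left(3 + 51\right)}{2 \cdot 51}} = - \frac{3670}{-212 + \frac{9}{2} \cdot \frac{1}{51} \cdot 54} = - \frac{3670}{-212 + \frac{81}{17}} = - \frac{3670}{- \frac{3523}{17}} = \left(-3670\right) \left(- \frac{17}{3523}\right) = \frac{62390}{3523}$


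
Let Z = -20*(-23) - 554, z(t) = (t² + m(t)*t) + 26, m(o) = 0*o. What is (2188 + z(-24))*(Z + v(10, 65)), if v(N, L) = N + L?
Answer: -53010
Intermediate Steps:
m(o) = 0
v(N, L) = L + N
z(t) = 26 + t² (z(t) = (t² + 0*t) + 26 = (t² + 0) + 26 = t² + 26 = 26 + t²)
Z = -94 (Z = 460 - 554 = -94)
(2188 + z(-24))*(Z + v(10, 65)) = (2188 + (26 + (-24)²))*(-94 + (65 + 10)) = (2188 + (26 + 576))*(-94 + 75) = (2188 + 602)*(-19) = 2790*(-19) = -53010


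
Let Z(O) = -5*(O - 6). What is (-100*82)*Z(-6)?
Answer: -492000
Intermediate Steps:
Z(O) = 30 - 5*O (Z(O) = -5*(-6 + O) = 30 - 5*O)
(-100*82)*Z(-6) = (-100*82)*(30 - 5*(-6)) = -8200*(30 + 30) = -8200*60 = -492000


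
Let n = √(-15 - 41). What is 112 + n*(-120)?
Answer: 112 - 240*I*√14 ≈ 112.0 - 898.0*I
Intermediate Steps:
n = 2*I*√14 (n = √(-56) = 2*I*√14 ≈ 7.4833*I)
112 + n*(-120) = 112 + (2*I*√14)*(-120) = 112 - 240*I*√14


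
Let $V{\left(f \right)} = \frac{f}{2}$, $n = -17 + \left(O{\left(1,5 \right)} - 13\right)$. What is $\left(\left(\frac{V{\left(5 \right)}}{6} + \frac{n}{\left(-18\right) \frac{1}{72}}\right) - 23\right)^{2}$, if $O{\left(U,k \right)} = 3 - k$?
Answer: $\frac{1600225}{144} \approx 11113.0$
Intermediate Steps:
$n = -32$ ($n = -17 + \left(\left(3 - 5\right) - 13\right) = -17 - 15 = -32$)
$V{\left(f \right)} = \frac{f}{2}$ ($V{\left(f \right)} = f \frac{1}{2} = \frac{f}{2}$)
$\left(\left(\frac{V{\left(5 \right)}}{6} + \frac{n}{\left(-18\right) \frac{1}{72}}\right) - 23\right)^{2} = \left(\left(\frac{\frac{1}{2} \cdot 5}{6} - \frac{32}{\left(-18\right) \frac{1}{72}}\right) - 23\right)^{2} = \left(\left(\frac{5}{2} \cdot \frac{1}{6} - \frac{32}{\left(-18\right) \frac{1}{72}}\right) - 23\right)^{2} = \left(\left(\frac{5}{12} - \frac{32}{- \frac{1}{4}}\right) - 23\right)^{2} = \left(\left(\frac{5}{12} - -128\right) - 23\right)^{2} = \left(\left(\frac{5}{12} + 128\right) - 23\right)^{2} = \left(\frac{1541}{12} - 23\right)^{2} = \left(\frac{1265}{12}\right)^{2} = \frac{1600225}{144}$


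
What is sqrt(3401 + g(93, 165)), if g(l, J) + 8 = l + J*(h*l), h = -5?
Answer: I*sqrt(73239) ≈ 270.63*I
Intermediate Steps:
g(l, J) = -8 + l - 5*J*l (g(l, J) = -8 + (l + J*(-5*l)) = -8 + (l - 5*J*l) = -8 + l - 5*J*l)
sqrt(3401 + g(93, 165)) = sqrt(3401 + (-8 + 93 - 5*165*93)) = sqrt(3401 + (-8 + 93 - 76725)) = sqrt(3401 - 76640) = sqrt(-73239) = I*sqrt(73239)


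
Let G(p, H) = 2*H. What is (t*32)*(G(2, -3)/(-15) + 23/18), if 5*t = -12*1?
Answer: -9664/75 ≈ -128.85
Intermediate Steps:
t = -12/5 (t = (-12*1)/5 = (⅕)*(-12) = -12/5 ≈ -2.4000)
(t*32)*(G(2, -3)/(-15) + 23/18) = (-12/5*32)*((2*(-3))/(-15) + 23/18) = -384*(-6*(-1/15) + 23*(1/18))/5 = -384*(⅖ + 23/18)/5 = -384/5*151/90 = -9664/75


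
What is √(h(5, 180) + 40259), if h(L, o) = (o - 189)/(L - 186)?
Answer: 14*√6729218/181 ≈ 200.65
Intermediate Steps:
h(L, o) = (-189 + o)/(-186 + L)
√(h(5, 180) + 40259) = √((-189 + 180)/(-186 + 5) + 40259) = √(-9/(-181) + 40259) = √(-1/181*(-9) + 40259) = √(9/181 + 40259) = √(7286888/181) = 14*√6729218/181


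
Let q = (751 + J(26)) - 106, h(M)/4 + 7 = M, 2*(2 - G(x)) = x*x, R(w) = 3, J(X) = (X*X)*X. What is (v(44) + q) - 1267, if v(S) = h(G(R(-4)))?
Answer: 16916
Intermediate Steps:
J(X) = X**3 (J(X) = X**2*X = X**3)
G(x) = 2 - x**2/2 (G(x) = 2 - x*x/2 = 2 - x**2/2)
h(M) = -28 + 4*M
q = 18221 (q = (751 + 26**3) - 106 = (751 + 17576) - 106 = 18327 - 106 = 18221)
v(S) = -38 (v(S) = -28 + 4*(2 - 1/2*3**2) = -28 + 4*(2 - 1/2*9) = -28 + 4*(2 - 9/2) = -28 + 4*(-5/2) = -28 - 10 = -38)
(v(44) + q) - 1267 = (-38 + 18221) - 1267 = 18183 - 1267 = 16916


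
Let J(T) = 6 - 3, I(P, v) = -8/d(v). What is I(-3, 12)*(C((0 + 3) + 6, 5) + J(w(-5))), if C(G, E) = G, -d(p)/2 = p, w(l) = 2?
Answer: 4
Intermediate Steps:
d(p) = -2*p
I(P, v) = 4/v (I(P, v) = -8*(-1/(2*v)) = -(-4)/v = 4/v)
J(T) = 3
I(-3, 12)*(C((0 + 3) + 6, 5) + J(w(-5))) = (4/12)*(((0 + 3) + 6) + 3) = (4*(1/12))*((3 + 6) + 3) = (9 + 3)/3 = (1/3)*12 = 4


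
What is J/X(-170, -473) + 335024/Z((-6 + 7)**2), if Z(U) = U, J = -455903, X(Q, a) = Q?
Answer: 57409983/170 ≈ 3.3771e+5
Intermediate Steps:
J/X(-170, -473) + 335024/Z((-6 + 7)**2) = -455903/(-170) + 335024/((-6 + 7)**2) = -455903*(-1/170) + 335024/(1**2) = 455903/170 + 335024/1 = 455903/170 + 335024*1 = 455903/170 + 335024 = 57409983/170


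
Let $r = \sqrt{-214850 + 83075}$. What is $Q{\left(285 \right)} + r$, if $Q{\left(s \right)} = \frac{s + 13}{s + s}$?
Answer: $\frac{149}{285} + 5 i \sqrt{5271} \approx 0.52281 + 363.01 i$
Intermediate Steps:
$Q{\left(s \right)} = \frac{13 + s}{2 s}$
$r = 5 i \sqrt{5271}$ ($r = \sqrt{-131775} = 5 i \sqrt{5271} \approx 363.01 i$)
$Q{\left(285 \right)} + r = \frac{13 + 285}{2 \cdot 285} + 5 i \sqrt{5271} = \frac{1}{2} \cdot \frac{1}{285} \cdot 298 + 5 i \sqrt{5271} = \frac{149}{285} + 5 i \sqrt{5271}$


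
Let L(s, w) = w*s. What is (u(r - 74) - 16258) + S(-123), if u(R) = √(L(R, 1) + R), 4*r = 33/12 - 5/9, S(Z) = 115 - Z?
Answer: -16020 + I*√21154/12 ≈ -16020.0 + 12.12*I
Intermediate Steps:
L(s, w) = s*w
r = 79/144 (r = (33/12 - 5/9)/4 = (33*(1/12) - 5*⅑)/4 = (11/4 - 5/9)/4 = (¼)*(79/36) = 79/144 ≈ 0.54861)
u(R) = √2*√R (u(R) = √(R*1 + R) = √(R + R) = √(2*R) = √2*√R)
(u(r - 74) - 16258) + S(-123) = (√2*√(79/144 - 74) - 16258) + (115 - 1*(-123)) = (√2*√(-10577/144) - 16258) + (115 + 123) = (√2*(I*√10577/12) - 16258) + 238 = (I*√21154/12 - 16258) + 238 = (-16258 + I*√21154/12) + 238 = -16020 + I*√21154/12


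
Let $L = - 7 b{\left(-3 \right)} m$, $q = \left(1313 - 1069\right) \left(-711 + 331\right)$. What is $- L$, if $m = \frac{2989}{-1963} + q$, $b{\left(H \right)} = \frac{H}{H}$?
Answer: $- \frac{1274086443}{1963} \approx -6.4905 \cdot 10^{5}$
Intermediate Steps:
$b{\left(H \right)} = 1$
$q = -92720$ ($q = 244 \left(-380\right) = -92720$)
$m = - \frac{182012349}{1963}$ ($m = \frac{2989}{-1963} - 92720 = 2989 \left(- \frac{1}{1963}\right) - 92720 = - \frac{2989}{1963} - 92720 = - \frac{182012349}{1963} \approx -92722.0$)
$L = \frac{1274086443}{1963}$ ($L = \left(-7\right) 1 \left(- \frac{182012349}{1963}\right) = \left(-7\right) \left(- \frac{182012349}{1963}\right) = \frac{1274086443}{1963} \approx 6.4905 \cdot 10^{5}$)
$- L = \left(-1\right) \frac{1274086443}{1963} = - \frac{1274086443}{1963}$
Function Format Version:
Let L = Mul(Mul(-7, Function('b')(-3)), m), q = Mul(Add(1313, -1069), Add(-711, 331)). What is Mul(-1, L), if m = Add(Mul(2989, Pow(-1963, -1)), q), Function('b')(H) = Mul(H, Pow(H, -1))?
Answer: Rational(-1274086443, 1963) ≈ -6.4905e+5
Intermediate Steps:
Function('b')(H) = 1
q = -92720 (q = Mul(244, -380) = -92720)
m = Rational(-182012349, 1963) (m = Add(Mul(2989, Pow(-1963, -1)), -92720) = Add(Mul(2989, Rational(-1, 1963)), -92720) = Add(Rational(-2989, 1963), -92720) = Rational(-182012349, 1963) ≈ -92722.)
L = Rational(1274086443, 1963) (L = Mul(Mul(-7, 1), Rational(-182012349, 1963)) = Mul(-7, Rational(-182012349, 1963)) = Rational(1274086443, 1963) ≈ 6.4905e+5)
Mul(-1, L) = Mul(-1, Rational(1274086443, 1963)) = Rational(-1274086443, 1963)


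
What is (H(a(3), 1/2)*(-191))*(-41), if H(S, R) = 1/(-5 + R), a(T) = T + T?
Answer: -15662/9 ≈ -1740.2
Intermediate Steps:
a(T) = 2*T
(H(a(3), 1/2)*(-191))*(-41) = (-191/(-5 + 1/2))*(-41) = (-191/(-5 + ½))*(-41) = (-191/(-9/2))*(-41) = -2/9*(-191)*(-41) = (382/9)*(-41) = -15662/9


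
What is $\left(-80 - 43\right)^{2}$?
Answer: $15129$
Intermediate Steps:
$\left(-80 - 43\right)^{2} = \left(-123\right)^{2} = 15129$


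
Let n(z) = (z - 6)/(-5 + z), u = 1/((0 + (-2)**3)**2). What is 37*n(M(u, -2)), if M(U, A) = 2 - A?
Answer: 74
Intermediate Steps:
u = 1/64 (u = 1/((0 - 8)**2) = 1/((-8)**2) = 1/64 ≈ 0.015625)
n(z) = (-6 + z)/(-5 + z)
37*n(M(u, -2)) = 37*((-6 + (2 - 1*(-2)))/(-5 + (2 - 1*(-2)))) = 37*((-6 + (2 + 2))/(-5 + (2 + 2))) = 37*((-6 + 4)/(-5 + 4)) = 37*(-2/(-1)) = 37*(-1*(-2)) = 37*2 = 74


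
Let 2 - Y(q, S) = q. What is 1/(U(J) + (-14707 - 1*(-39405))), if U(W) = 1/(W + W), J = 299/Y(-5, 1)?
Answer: 598/14769411 ≈ 4.0489e-5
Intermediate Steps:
Y(q, S) = 2 - q
J = 299/7 (J = 299/(2 - 1*(-5)) = 299/(2 + 5) = 299/7 ≈ 42.714)
U(W) = 1/(2*W)
1/(U(J) + (-14707 - 1*(-39405))) = 1/(1/(2*(299/7)) + (-14707 - 1*(-39405))) = 1/((½)*(7/299) + (-14707 + 39405)) = 1/(7/598 + 24698) = 1/(14769411/598) = 598/14769411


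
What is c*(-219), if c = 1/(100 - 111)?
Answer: 219/11 ≈ 19.909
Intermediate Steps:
c = -1/11 (c = 1/(-11) = -1/11 ≈ -0.090909)
c*(-219) = -1/11*(-219) = 219/11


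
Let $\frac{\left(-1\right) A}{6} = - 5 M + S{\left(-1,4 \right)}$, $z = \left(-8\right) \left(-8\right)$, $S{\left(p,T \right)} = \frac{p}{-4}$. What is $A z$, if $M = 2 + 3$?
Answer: $9504$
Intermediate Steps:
$M = 5$
$S{\left(p,T \right)} = - \frac{p}{4}$ ($S{\left(p,T \right)} = p \left(- \frac{1}{4}\right) = - \frac{p}{4}$)
$z = 64$
$A = \frac{297}{2}$ ($A = - 6 \left(\left(-5\right) 5 - - \frac{1}{4}\right) = - 6 \left(-25 + \frac{1}{4}\right) = \left(-6\right) \left(- \frac{99}{4}\right) = \frac{297}{2} \approx 148.5$)
$A z = \frac{297}{2} \cdot 64 = 9504$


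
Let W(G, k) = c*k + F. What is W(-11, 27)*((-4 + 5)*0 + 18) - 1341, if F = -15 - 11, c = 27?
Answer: 11313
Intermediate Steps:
F = -26
W(G, k) = -26 + 27*k (W(G, k) = 27*k - 26 = -26 + 27*k)
W(-11, 27)*((-4 + 5)*0 + 18) - 1341 = (-26 + 27*27)*((-4 + 5)*0 + 18) - 1341 = (-26 + 729)*(1*0 + 18) - 1341 = 703*(0 + 18) - 1341 = 703*18 - 1341 = 12654 - 1341 = 11313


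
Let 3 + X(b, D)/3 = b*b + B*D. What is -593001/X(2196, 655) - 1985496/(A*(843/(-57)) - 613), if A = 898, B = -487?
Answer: 56612348734159/396279146860 ≈ 142.86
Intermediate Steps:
X(b, D) = -9 - 1461*D + 3*b² (X(b, D) = -9 + 3*(b*b - 487*D) = -9 + 3*(b² - 487*D) = -9 + (-1461*D + 3*b²) = -9 - 1461*D + 3*b²)
-593001/X(2196, 655) - 1985496/(A*(843/(-57)) - 613) = -593001/(-9 - 1461*655 + 3*2196²) - 1985496/(898*(843/(-57)) - 613) = -593001/(-9 - 956955 + 3*4822416) - 1985496/(898*(843*(-1/57)) - 613) = -593001/(-9 - 956955 + 14467248) - 1985496/(898*(-281/19) - 613) = -593001/13510284 - 1985496/(-252338/19 - 613) = -593001*1/13510284 - 1985496/(-263985/19) = -197667/4503428 - 1985496*(-19/263985) = -197667/4503428 + 12574808/87995 = 56612348734159/396279146860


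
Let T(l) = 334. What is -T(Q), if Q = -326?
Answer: -334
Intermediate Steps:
-T(Q) = -1*334 = -334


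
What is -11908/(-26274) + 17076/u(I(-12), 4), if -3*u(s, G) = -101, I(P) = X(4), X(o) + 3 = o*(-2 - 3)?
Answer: 673583590/1326837 ≈ 507.66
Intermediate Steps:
X(o) = -3 - 5*o (X(o) = -3 + o*(-2 - 3) = -3 + o*(-5) = -3 - 5*o)
I(P) = -23 (I(P) = -3 - 5*4 = -3 - 20 = -23)
u(s, G) = 101/3 (u(s, G) = -1/3*(-101) = 101/3)
-11908/(-26274) + 17076/u(I(-12), 4) = -11908/(-26274) + 17076/(101/3) = -11908*(-1/26274) + 17076*(3/101) = 5954/13137 + 51228/101 = 673583590/1326837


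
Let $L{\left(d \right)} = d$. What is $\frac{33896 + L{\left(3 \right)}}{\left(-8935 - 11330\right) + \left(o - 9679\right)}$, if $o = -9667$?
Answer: $- \frac{33899}{39611} \approx -0.8558$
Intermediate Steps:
$\frac{33896 + L{\left(3 \right)}}{\left(-8935 - 11330\right) + \left(o - 9679\right)} = \frac{33896 + 3}{\left(-8935 - 11330\right) - 19346} = \frac{33899}{\left(-8935 - 11330\right) - 19346} = \frac{33899}{-20265 - 19346} = \frac{33899}{-39611} = 33899 \left(- \frac{1}{39611}\right) = - \frac{33899}{39611}$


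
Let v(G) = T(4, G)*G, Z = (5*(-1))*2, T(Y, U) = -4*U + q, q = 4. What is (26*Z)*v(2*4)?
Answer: 58240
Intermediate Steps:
T(Y, U) = 4 - 4*U (T(Y, U) = -4*U + 4 = 4 - 4*U)
Z = -10 (Z = -5*2 = -10)
v(G) = G*(4 - 4*G) (v(G) = (4 - 4*G)*G = G*(4 - 4*G))
(26*Z)*v(2*4) = (26*(-10))*(4*(2*4)*(1 - 2*4)) = -1040*8*(1 - 1*8) = -1040*8*(1 - 8) = -1040*8*(-7) = -260*(-224) = 58240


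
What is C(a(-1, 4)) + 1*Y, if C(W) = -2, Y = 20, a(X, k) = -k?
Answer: 18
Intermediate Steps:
C(a(-1, 4)) + 1*Y = -2 + 1*20 = -2 + 20 = 18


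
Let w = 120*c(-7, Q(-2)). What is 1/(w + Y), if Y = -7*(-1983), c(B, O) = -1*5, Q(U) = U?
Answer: 1/13281 ≈ 7.5296e-5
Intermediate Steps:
c(B, O) = -5
Y = 13881
w = -600 (w = 120*(-5) = -600)
1/(w + Y) = 1/(-600 + 13881) = 1/13281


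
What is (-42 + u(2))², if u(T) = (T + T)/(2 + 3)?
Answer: 42436/25 ≈ 1697.4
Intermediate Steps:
u(T) = 2*T/5 (u(T) = (2*T)/5 = (2*T)*(⅕) = 2*T/5)
(-42 + u(2))² = (-42 + (⅖)*2)² = (-42 + ⅘)² = (-206/5)² = 42436/25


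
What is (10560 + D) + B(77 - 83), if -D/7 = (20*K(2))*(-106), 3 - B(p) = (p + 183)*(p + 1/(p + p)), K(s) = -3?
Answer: -131521/4 ≈ -32880.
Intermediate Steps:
B(p) = 3 - (183 + p)*(p + 1/(2*p)) (B(p) = 3 - (p + 183)*(p + 1/(p + p)) = 3 - (183 + p)*(p + 1/(2*p)))
D = -44520 (D = -7*20*(-3)*(-106) = -(-420)*(-106) = -7*6360 = -44520)
(10560 + D) + B(77 - 83) = (10560 - 44520) + (5/2 - (77 - 83)² - 183*(77 - 83) - 183/(2*(77 - 83))) = -33960 + (5/2 - 1*(-6)² - 183*(-6) - 183/2/(-6)) = -33960 + (5/2 - 1*36 + 1098 - 183/2*(-⅙)) = -33960 + (5/2 - 36 + 1098 + 61/4) = -33960 + 4319/4 = -131521/4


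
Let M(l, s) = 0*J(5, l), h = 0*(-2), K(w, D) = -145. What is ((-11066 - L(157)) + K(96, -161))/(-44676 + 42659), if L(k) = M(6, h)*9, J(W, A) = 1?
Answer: 11211/2017 ≈ 5.5583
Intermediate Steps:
h = 0
M(l, s) = 0 (M(l, s) = 0*1 = 0)
L(k) = 0 (L(k) = 0*9 = 0)
((-11066 - L(157)) + K(96, -161))/(-44676 + 42659) = ((-11066 - 1*0) - 145)/(-44676 + 42659) = ((-11066 + 0) - 145)/(-2017) = (-11066 - 145)*(-1/2017) = -11211*(-1/2017) = 11211/2017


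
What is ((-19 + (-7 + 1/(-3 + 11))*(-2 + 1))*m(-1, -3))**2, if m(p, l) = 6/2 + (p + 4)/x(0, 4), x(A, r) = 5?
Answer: 762129/400 ≈ 1905.3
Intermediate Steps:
m(p, l) = 19/5 + p/5 (m(p, l) = 6/2 + (p + 4)/5 = 6*(1/2) + (4 + p)*(1/5) = 3 + (4/5 + p/5) = 19/5 + p/5)
((-19 + (-7 + 1/(-3 + 11))*(-2 + 1))*m(-1, -3))**2 = ((-19 + (-7 + 1/(-3 + 11))*(-2 + 1))*(19/5 + (1/5)*(-1)))**2 = ((-19 + (-7 + 1/8)*(-1))*(19/5 - 1/5))**2 = ((-19 + (-7 + 1/8)*(-1))*(18/5))**2 = ((-19 - 55/8*(-1))*(18/5))**2 = ((-19 + 55/8)*(18/5))**2 = (-97/8*18/5)**2 = (-873/20)**2 = 762129/400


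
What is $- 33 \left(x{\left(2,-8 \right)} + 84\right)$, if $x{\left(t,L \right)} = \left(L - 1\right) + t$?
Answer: $-2541$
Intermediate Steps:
$x{\left(t,L \right)} = -1 + L + t$ ($x{\left(t,L \right)} = \left(-1 + L\right) + t = -1 + L + t$)
$- 33 \left(x{\left(2,-8 \right)} + 84\right) = - 33 \left(\left(-1 - 8 + 2\right) + 84\right) = - 33 \left(-7 + 84\right) = \left(-33\right) 77 = -2541$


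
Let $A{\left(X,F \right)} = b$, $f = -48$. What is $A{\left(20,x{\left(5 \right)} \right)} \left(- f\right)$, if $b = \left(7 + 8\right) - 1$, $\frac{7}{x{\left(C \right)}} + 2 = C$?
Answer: $672$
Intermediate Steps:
$x{\left(C \right)} = \frac{7}{-2 + C}$
$b = 14$ ($b = 15 - 1 = 14$)
$A{\left(X,F \right)} = 14$
$A{\left(20,x{\left(5 \right)} \right)} \left(- f\right) = 14 \left(\left(-1\right) \left(-48\right)\right) = 14 \cdot 48 = 672$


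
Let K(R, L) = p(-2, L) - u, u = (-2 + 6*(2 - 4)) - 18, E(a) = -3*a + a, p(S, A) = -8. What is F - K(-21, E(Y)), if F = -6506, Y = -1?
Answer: -6530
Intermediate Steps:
E(a) = -2*a
u = -32 (u = (-2 + 6*(-2)) - 18 = (-2 - 12) - 18 = -14 - 18 = -32)
K(R, L) = 24 (K(R, L) = -8 - 1*(-32) = -8 + 32 = 24)
F - K(-21, E(Y)) = -6506 - 1*24 = -6506 - 24 = -6530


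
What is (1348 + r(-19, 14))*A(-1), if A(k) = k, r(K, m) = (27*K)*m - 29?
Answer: 5863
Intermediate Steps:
r(K, m) = -29 + 27*K*m (r(K, m) = 27*K*m - 29 = -29 + 27*K*m)
(1348 + r(-19, 14))*A(-1) = (1348 + (-29 + 27*(-19)*14))*(-1) = (1348 + (-29 - 7182))*(-1) = (1348 - 7211)*(-1) = -5863*(-1) = 5863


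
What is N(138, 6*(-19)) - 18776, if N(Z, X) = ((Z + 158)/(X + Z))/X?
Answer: -6421429/342 ≈ -18776.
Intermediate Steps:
N(Z, X) = (158 + Z)/(X*(X + Z)) (N(Z, X) = ((158 + Z)/(X + Z))/X = (158 + Z)/(X*(X + Z)))
N(138, 6*(-19)) - 18776 = (158 + 138)/(((6*(-19)))*(6*(-19) + 138)) - 18776 = 296/(-114*(-114 + 138)) - 18776 = -1/114*296/24 - 18776 = -1/114*1/24*296 - 18776 = -37/342 - 18776 = -6421429/342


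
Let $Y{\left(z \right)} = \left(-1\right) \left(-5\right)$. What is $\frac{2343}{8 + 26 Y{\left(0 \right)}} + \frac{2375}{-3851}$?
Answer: $\frac{2898381}{177146} \approx 16.362$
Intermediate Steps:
$Y{\left(z \right)} = 5$
$\frac{2343}{8 + 26 Y{\left(0 \right)}} + \frac{2375}{-3851} = \frac{2343}{8 + 26 \cdot 5} + \frac{2375}{-3851} = \frac{2343}{8 + 130} + 2375 \left(- \frac{1}{3851}\right) = \frac{2343}{138} - \frac{2375}{3851} = 2343 \cdot \frac{1}{138} - \frac{2375}{3851} = \frac{781}{46} - \frac{2375}{3851} = \frac{2898381}{177146}$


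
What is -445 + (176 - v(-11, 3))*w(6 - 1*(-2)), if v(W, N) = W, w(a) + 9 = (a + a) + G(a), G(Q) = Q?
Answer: 2360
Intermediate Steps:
w(a) = -9 + 3*a (w(a) = -9 + ((a + a) + a) = -9 + (2*a + a) = -9 + 3*a)
-445 + (176 - v(-11, 3))*w(6 - 1*(-2)) = -445 + (176 - 1*(-11))*(-9 + 3*(6 - 1*(-2))) = -445 + (176 + 11)*(-9 + 3*(6 + 2)) = -445 + 187*(-9 + 3*8) = -445 + 187*(-9 + 24) = -445 + 187*15 = -445 + 2805 = 2360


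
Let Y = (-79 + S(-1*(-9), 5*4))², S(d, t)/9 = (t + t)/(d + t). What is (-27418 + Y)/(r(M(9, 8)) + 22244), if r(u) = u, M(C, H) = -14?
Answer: -2147753/2077270 ≈ -1.0339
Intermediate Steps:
S(d, t) = 18*t/(d + t) (S(d, t) = 9*((t + t)/(d + t)) = 9*((2*t)/(d + t)) = 9*(2*t/(d + t)) = 18*t/(d + t))
Y = 3728761/841 (Y = (-79 + 18*(5*4)/(-1*(-9) + 5*4))² = (-79 + 18*20/(9 + 20))² = (-79 + 18*20/29)² = (-79 + 18*20*(1/29))² = (-79 + 360/29)² = (-1931/29)² = 3728761/841 ≈ 4433.7)
(-27418 + Y)/(r(M(9, 8)) + 22244) = (-27418 + 3728761/841)/(-14 + 22244) = -19329777/841/22230 = -19329777/841*1/22230 = -2147753/2077270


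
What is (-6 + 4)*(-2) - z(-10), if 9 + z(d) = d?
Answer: 23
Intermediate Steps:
z(d) = -9 + d
(-6 + 4)*(-2) - z(-10) = (-6 + 4)*(-2) - (-9 - 10) = -2*(-2) - 1*(-19) = 4 + 19 = 23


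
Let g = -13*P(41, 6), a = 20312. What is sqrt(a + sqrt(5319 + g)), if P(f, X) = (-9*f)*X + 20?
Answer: sqrt(20312 + sqrt(33841)) ≈ 143.16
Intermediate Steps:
P(f, X) = 20 - 9*X*f (P(f, X) = -9*X*f + 20 = 20 - 9*X*f)
g = 28522 (g = -13*(20 - 9*6*41) = -13*(20 - 2214) = -13*(-2194) = 28522)
sqrt(a + sqrt(5319 + g)) = sqrt(20312 + sqrt(5319 + 28522)) = sqrt(20312 + sqrt(33841))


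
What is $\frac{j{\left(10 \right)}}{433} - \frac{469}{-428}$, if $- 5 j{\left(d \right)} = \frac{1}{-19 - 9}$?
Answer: $\frac{3553901}{3243170} \approx 1.0958$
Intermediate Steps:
$j{\left(d \right)} = \frac{1}{140}$ ($j{\left(d \right)} = - \frac{1}{5 \left(-19 - 9\right)} = - \frac{1}{5 \left(-28\right)} = \left(- \frac{1}{5}\right) \left(- \frac{1}{28}\right) = \frac{1}{140}$)
$\frac{j{\left(10 \right)}}{433} - \frac{469}{-428} = \frac{1}{140 \cdot 433} - \frac{469}{-428} = \frac{1}{140} \cdot \frac{1}{433} - - \frac{469}{428} = \frac{1}{60620} + \frac{469}{428} = \frac{3553901}{3243170}$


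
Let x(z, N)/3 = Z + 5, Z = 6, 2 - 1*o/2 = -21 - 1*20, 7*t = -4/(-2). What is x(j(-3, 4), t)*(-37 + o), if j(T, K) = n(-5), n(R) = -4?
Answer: 1617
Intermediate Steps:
t = 2/7 (t = (-4/(-2))/7 = (-4*(-½))/7 = (⅐)*2 = 2/7 ≈ 0.28571)
o = 86 (o = 4 - 2*(-21 - 1*20) = 4 - 2*(-21 - 20) = 4 - 2*(-41) = 4 + 82 = 86)
j(T, K) = -4
x(z, N) = 33 (x(z, N) = 3*(6 + 5) = 3*11 = 33)
x(j(-3, 4), t)*(-37 + o) = 33*(-37 + 86) = 33*49 = 1617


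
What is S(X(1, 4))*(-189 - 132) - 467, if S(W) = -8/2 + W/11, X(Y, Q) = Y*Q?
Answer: 7703/11 ≈ 700.27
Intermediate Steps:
X(Y, Q) = Q*Y
S(W) = -4 + W/11 (S(W) = -8*1/2 + W*(1/11) = -4 + W/11)
S(X(1, 4))*(-189 - 132) - 467 = (-4 + (4*1)/11)*(-189 - 132) - 467 = (-4 + (1/11)*4)*(-321) - 467 = (-4 + 4/11)*(-321) - 467 = -40/11*(-321) - 467 = 12840/11 - 467 = 7703/11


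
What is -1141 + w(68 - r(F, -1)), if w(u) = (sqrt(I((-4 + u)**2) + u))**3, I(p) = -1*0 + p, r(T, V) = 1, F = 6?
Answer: -1141 + 8072*sqrt(1009) ≈ 2.5526e+5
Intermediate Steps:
I(p) = p (I(p) = 0 + p = p)
w(u) = (u + (-4 + u)**2)**(3/2) (w(u) = (sqrt((-4 + u)**2 + u))**3 = (sqrt(u + (-4 + u)**2))**3 = (u + (-4 + u)**2)**(3/2))
-1141 + w(68 - r(F, -1)) = -1141 + ((68 - 1*1) + (-4 + (68 - 1*1))**2)**(3/2) = -1141 + ((68 - 1) + (-4 + (68 - 1))**2)**(3/2) = -1141 + (67 + (-4 + 67)**2)**(3/2) = -1141 + (67 + 63**2)**(3/2) = -1141 + (67 + 3969)**(3/2) = -1141 + 4036**(3/2) = -1141 + 8072*sqrt(1009)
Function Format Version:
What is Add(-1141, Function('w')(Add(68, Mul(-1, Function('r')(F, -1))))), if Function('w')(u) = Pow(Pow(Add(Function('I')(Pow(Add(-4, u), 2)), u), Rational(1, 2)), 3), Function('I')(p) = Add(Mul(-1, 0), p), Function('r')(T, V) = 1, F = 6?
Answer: Add(-1141, Mul(8072, Pow(1009, Rational(1, 2)))) ≈ 2.5526e+5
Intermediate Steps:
Function('I')(p) = p (Function('I')(p) = Add(0, p) = p)
Function('w')(u) = Pow(Add(u, Pow(Add(-4, u), 2)), Rational(3, 2)) (Function('w')(u) = Pow(Pow(Add(Pow(Add(-4, u), 2), u), Rational(1, 2)), 3) = Pow(Pow(Add(u, Pow(Add(-4, u), 2)), Rational(1, 2)), 3) = Pow(Add(u, Pow(Add(-4, u), 2)), Rational(3, 2)))
Add(-1141, Function('w')(Add(68, Mul(-1, Function('r')(F, -1))))) = Add(-1141, Pow(Add(Add(68, Mul(-1, 1)), Pow(Add(-4, Add(68, Mul(-1, 1))), 2)), Rational(3, 2))) = Add(-1141, Pow(Add(Add(68, -1), Pow(Add(-4, Add(68, -1)), 2)), Rational(3, 2))) = Add(-1141, Pow(Add(67, Pow(Add(-4, 67), 2)), Rational(3, 2))) = Add(-1141, Pow(Add(67, Pow(63, 2)), Rational(3, 2))) = Add(-1141, Pow(Add(67, 3969), Rational(3, 2))) = Add(-1141, Pow(4036, Rational(3, 2))) = Add(-1141, Mul(8072, Pow(1009, Rational(1, 2))))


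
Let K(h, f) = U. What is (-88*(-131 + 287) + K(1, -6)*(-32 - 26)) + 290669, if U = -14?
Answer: 277753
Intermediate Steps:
K(h, f) = -14
(-88*(-131 + 287) + K(1, -6)*(-32 - 26)) + 290669 = (-88*(-131 + 287) - 14*(-32 - 26)) + 290669 = (-88*156 - 14*(-58)) + 290669 = (-13728 + 812) + 290669 = -12916 + 290669 = 277753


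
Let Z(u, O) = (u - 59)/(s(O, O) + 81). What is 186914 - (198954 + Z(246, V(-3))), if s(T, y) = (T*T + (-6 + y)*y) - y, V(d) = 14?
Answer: -4515187/375 ≈ -12041.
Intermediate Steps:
s(T, y) = T**2 - y + y*(-6 + y) (s(T, y) = (T**2 + y*(-6 + y)) - y = T**2 - y + y*(-6 + y))
Z(u, O) = (-59 + u)/(81 - 7*O + 2*O**2) (Z(u, O) = (u - 59)/((O**2 + O**2 - 7*O) + 81) = (-59 + u)/((-7*O + 2*O**2) + 81) = (-59 + u)/(81 - 7*O + 2*O**2))
186914 - (198954 + Z(246, V(-3))) = 186914 - (198954 + (-59 + 246)/(81 - 7*14 + 2*14**2)) = 186914 - (198954 + 187/(81 - 98 + 2*196)) = 186914 - (198954 + 187/(81 - 98 + 392)) = 186914 - (198954 + 187/375) = 186914 - 1*74607937/375 = 186914 - 74607937/375 = -4515187/375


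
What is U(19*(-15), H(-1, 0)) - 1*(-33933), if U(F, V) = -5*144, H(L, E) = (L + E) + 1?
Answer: 33213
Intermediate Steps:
H(L, E) = 1 + E + L (H(L, E) = (E + L) + 1 = 1 + E + L)
U(F, V) = -720
U(19*(-15), H(-1, 0)) - 1*(-33933) = -720 - 1*(-33933) = -720 + 33933 = 33213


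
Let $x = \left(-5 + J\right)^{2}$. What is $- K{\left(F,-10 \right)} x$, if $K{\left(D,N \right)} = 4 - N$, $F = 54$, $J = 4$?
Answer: $-14$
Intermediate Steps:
$x = 1$ ($x = \left(-5 + 4\right)^{2} = \left(-1\right)^{2} = 1$)
$- K{\left(F,-10 \right)} x = - \left(4 - -10\right) 1 = - \left(4 + 10\right) 1 = - 14 \cdot 1 = \left(-1\right) 14 = -14$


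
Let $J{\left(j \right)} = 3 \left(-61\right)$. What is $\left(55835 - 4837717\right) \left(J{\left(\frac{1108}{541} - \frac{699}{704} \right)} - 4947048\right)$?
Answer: $23657074868742$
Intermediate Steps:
$J{\left(j \right)} = -183$
$\left(55835 - 4837717\right) \left(J{\left(\frac{1108}{541} - \frac{699}{704} \right)} - 4947048\right) = \left(55835 - 4837717\right) \left(-183 - 4947048\right) = \left(-4781882\right) \left(-4947231\right) = 23657074868742$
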